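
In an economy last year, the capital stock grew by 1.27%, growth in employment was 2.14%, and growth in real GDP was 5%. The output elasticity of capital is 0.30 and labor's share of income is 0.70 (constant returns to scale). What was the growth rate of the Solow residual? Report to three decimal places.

3.121%

Labor's share = 1 − 0.3 = 0.7.
The capital stock: 0.3 × 1.27 = 0.381 pp.
Employment: 0.7 × 2.14 = 1.498 pp.
TFP growth = 5 − 1.879 = 3.121%.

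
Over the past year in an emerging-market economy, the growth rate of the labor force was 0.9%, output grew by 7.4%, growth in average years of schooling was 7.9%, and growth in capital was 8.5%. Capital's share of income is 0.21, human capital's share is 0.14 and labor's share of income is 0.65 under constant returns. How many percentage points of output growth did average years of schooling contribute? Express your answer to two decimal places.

1.11 pp

Contribution = share × growth = 0.14 × 7.9 = 1.106 pp.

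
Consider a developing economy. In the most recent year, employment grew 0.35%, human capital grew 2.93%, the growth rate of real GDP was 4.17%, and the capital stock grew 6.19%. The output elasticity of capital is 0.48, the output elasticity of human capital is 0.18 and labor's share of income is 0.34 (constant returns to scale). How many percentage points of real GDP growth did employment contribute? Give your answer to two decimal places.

Labor's share = 1 − 0.48 − 0.18 = 0.34.
Contribution = share × growth = 0.34 × 0.35 = 0.119 pp.

0.12 pp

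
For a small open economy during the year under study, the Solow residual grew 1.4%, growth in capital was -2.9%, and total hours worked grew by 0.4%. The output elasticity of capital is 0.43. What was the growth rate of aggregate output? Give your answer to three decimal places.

Labor's share = 1 − 0.43 = 0.57.
Capital: 0.43 × (-2.9) = -1.247 pp.
Total hours worked: 0.57 × 0.4 = 0.228 pp.
Output growth = 1.4 + (-1.019) = 0.381%.

Aggregate output grew 0.381%.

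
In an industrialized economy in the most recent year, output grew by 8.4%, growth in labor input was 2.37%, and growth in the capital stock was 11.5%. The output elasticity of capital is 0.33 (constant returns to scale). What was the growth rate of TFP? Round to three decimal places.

TFP growth was 3.017%.

Labor's share = 1 − 0.33 = 0.67.
The capital stock: 0.33 × 11.5 = 3.795 pp.
Labor input: 0.67 × 2.37 = 1.5879 pp.
TFP growth = 8.4 − 5.3829 = 3.0171%.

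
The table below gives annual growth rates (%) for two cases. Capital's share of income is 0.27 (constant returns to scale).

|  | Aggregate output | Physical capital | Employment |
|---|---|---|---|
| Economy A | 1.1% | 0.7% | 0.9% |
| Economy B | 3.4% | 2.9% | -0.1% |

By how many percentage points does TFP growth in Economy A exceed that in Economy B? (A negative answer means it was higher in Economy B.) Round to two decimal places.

-2.44 percentage points

Labor's share = 1 − 0.27 = 0.73.
Economy A: TFP = 1.1 − 0.189 − 0.657 = 0.254%.
Economy B: TFP = 3.4 − 0.783 + 0.073 = 2.69%.
Difference = 0.254 − (2.69) = -2.436 pp.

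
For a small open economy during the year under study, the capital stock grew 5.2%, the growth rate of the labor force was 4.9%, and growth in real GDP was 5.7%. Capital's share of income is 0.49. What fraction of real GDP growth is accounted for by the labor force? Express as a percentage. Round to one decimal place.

Labor's share = 1 − 0.49 = 0.51.
The labor force contributed 0.51 × 4.9 = 2.499 pp.
Share of growth = 2.499 / 5.7 × 100 = 43.842%.

The labor force accounted for 43.8% of growth.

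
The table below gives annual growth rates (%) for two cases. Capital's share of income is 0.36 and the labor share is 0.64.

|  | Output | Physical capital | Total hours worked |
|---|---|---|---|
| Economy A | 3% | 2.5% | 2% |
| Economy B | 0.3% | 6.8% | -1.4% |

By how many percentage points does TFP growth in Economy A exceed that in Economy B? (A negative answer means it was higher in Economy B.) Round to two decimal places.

2.07 percentage points

Labor's share = 1 − 0.36 = 0.64.
Economy A: TFP = 3 − 0.9 − 1.28 = 0.82%.
Economy B: TFP = 0.3 − 2.448 + 0.896 = -1.252%.
Difference = 0.82 − (-1.252) = 2.072 pp.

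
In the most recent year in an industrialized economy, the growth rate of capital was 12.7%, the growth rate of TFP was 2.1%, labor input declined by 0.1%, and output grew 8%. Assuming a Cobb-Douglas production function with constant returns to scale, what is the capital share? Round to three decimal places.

gY = gA + α·gK + (1−α)·gL, so gY − gA − gL = α(gK − gL).
8 − 2.1 + 0.1 = α × (12.7 − (-0.1)).
6 = 12.8 α, so α = 0.46875.

0.469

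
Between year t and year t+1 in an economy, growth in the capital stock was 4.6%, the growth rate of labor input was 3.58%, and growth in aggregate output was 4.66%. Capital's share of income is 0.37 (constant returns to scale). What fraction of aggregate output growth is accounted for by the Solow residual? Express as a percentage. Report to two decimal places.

The Solow residual accounted for 15.08% of growth.

Labor's share = 1 − 0.37 = 0.63.
The capital stock: 0.37 × 4.6 = 1.702 pp.
Labor input: 0.63 × 3.58 = 2.2554 pp.
TFP growth = 4.66 − 3.9574 = 0.7026%.
TFP share of growth = 0.7026 / 4.66 × 100 = 15.0773%.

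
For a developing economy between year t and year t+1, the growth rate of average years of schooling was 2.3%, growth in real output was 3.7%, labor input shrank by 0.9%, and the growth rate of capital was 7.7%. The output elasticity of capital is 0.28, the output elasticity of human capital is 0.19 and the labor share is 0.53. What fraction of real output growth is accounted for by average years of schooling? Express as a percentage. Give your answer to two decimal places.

Average years of schooling accounted for 11.81% of growth.

Average years of schooling contributed 0.19 × 2.3 = 0.437 pp.
Share of growth = 0.437 / 3.7 × 100 = 11.8108%.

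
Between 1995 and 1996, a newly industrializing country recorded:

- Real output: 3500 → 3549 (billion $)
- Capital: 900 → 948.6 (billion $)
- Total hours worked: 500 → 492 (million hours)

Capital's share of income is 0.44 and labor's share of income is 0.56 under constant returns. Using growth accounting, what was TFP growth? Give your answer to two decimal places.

-0.08%

Real output growth = (3549 − 3500) / 3500 = 1.4%.
Capital growth = (948.6 − 900) / 900 = 5.4%.
Total hours worked growth = (492 − 500) / 500 = -1.6%.
Labor's share = 1 − 0.44 = 0.56.
Capital: 0.44 × 5.4 = 2.376 pp.
Total hours worked: 0.56 × (-1.6) = -0.896 pp.
TFP growth = 1.4 − 1.48 = -0.08%.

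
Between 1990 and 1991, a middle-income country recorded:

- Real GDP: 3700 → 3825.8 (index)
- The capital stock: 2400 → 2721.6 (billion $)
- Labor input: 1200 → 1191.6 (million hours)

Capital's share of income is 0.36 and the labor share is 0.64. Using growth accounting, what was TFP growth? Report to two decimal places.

-0.98%

Real GDP growth = (3825.8 − 3700) / 3700 = 3.4%.
The capital stock growth = (2721.6 − 2400) / 2400 = 13.4%.
Labor input growth = (1191.6 − 1200) / 1200 = -0.7%.
Labor's share = 1 − 0.36 = 0.64.
The capital stock: 0.36 × 13.4 = 4.824 pp.
Labor input: 0.64 × (-0.7) = -0.448 pp.
TFP growth = 3.4 − 4.376 = -0.976%.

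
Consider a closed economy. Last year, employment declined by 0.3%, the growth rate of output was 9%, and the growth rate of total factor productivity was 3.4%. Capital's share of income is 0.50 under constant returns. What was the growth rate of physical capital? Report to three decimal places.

Labor's share = 1 − 0.5 = 0.5.
gY = gA + 0.5×(-0.3) + 0.5×g.
0.5×g = 9 − 3.4 + 0.15 = 5.75.
g = 5.75 / 0.5 = 11.5%.

11.500%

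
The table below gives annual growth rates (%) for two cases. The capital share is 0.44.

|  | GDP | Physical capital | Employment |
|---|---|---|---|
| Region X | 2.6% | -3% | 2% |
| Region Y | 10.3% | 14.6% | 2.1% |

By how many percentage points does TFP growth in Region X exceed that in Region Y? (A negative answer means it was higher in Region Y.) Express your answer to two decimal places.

Labor's share = 1 − 0.44 = 0.56.
Region X: TFP = 2.6 + 1.32 − 1.12 = 2.8%.
Region Y: TFP = 10.3 − 6.424 − 1.176 = 2.7%.
Difference = 2.8 − (2.7) = 0.1 pp.

0.10 percentage points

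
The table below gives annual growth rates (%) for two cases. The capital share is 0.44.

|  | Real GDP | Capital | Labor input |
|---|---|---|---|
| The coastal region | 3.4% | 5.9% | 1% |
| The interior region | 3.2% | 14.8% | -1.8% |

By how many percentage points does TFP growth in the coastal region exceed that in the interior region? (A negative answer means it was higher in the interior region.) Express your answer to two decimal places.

2.55 percentage points

Labor's share = 1 − 0.44 = 0.56.
The coastal region: TFP = 3.4 − 2.596 − 0.56 = 0.244%.
The interior region: TFP = 3.2 − 6.512 + 1.008 = -2.304%.
Difference = 0.244 − (-2.304) = 2.548 pp.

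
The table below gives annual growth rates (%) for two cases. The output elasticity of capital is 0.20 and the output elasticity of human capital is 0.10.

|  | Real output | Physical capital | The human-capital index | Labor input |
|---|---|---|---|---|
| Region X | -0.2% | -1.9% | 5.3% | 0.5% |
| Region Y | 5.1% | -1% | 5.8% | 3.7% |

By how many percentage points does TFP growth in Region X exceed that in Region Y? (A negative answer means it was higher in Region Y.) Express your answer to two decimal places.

Labor's share = 1 − 0.2 − 0.1 = 0.7.
Region X: TFP = -0.2 + 0.38 − 0.53 − 0.35 = -0.7%.
Region Y: TFP = 5.1 + 0.2 − 0.58 − 2.59 = 2.13%.
Difference = -0.7 − (2.13) = -2.83 pp.

-2.83 percentage points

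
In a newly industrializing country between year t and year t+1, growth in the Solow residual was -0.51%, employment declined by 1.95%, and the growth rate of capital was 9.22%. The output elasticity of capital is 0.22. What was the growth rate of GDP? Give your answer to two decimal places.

Labor's share = 1 − 0.22 = 0.78.
Capital: 0.22 × 9.22 = 2.0284 pp.
Employment: 0.78 × (-1.95) = -1.521 pp.
Output growth = -0.51 + 0.5074 = -0.0026%.

GDP grew 0.00%.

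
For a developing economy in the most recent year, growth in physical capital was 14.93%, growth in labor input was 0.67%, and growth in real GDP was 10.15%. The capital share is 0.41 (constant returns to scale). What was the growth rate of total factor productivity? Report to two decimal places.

Labor's share = 1 − 0.41 = 0.59.
Physical capital: 0.41 × 14.93 = 6.1213 pp.
Labor input: 0.59 × 0.67 = 0.3953 pp.
TFP growth = 10.15 − 6.5166 = 3.6334%.

Total factor productivity grew 3.63%.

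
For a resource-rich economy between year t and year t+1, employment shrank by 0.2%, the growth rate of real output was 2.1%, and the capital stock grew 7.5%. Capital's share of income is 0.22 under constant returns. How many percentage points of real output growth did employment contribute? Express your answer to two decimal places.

-0.16 percentage points

Labor's share = 1 − 0.22 = 0.78.
Contribution = share × growth = 0.78 × (-0.2) = -0.156 pp.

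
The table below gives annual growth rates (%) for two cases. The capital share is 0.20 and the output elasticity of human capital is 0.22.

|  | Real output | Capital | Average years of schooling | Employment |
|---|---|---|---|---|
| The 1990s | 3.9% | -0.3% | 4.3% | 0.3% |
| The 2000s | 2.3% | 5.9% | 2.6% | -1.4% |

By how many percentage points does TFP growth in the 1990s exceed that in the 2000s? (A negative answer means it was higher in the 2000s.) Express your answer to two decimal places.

Labor's share = 1 − 0.2 − 0.22 = 0.58.
The 1990s: TFP = 3.9 + 0.06 − 0.946 − 0.174 = 2.84%.
The 2000s: TFP = 2.3 − 1.18 − 0.572 + 0.812 = 1.36%.
Difference = 2.84 − (1.36) = 1.48 pp.

1.48 percentage points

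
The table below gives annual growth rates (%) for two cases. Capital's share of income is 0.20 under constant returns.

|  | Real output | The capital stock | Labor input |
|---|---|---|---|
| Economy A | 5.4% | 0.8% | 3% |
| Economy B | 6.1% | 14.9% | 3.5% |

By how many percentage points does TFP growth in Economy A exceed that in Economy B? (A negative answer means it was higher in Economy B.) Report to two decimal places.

Labor's share = 1 − 0.2 = 0.8.
Economy A: TFP = 5.4 − 0.16 − 2.4 = 2.84%.
Economy B: TFP = 6.1 − 2.98 − 2.8 = 0.32%.
Difference = 2.84 − (0.32) = 2.52 pp.

2.52 percentage points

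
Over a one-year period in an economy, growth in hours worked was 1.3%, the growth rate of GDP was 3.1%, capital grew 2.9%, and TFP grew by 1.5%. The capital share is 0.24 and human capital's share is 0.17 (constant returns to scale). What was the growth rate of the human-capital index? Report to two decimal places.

The human-capital index growth was 0.81%.

Labor's share = 1 − 0.24 − 0.17 = 0.59.
gY = gA + 0.24×2.9 + 0.59×1.3 + 0.17×g.
0.17×g = 3.1 − 1.5 − 1.463 = 0.137.
g = 0.137 / 0.17 = 0.8059%.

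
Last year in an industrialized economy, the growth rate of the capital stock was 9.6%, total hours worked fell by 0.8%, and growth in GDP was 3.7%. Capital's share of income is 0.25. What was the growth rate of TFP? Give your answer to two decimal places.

Labor's share = 1 − 0.25 = 0.75.
The capital stock: 0.25 × 9.6 = 2.4 pp.
Total hours worked: 0.75 × (-0.8) = -0.6 pp.
TFP growth = 3.7 − 1.8 = 1.9%.

1.90%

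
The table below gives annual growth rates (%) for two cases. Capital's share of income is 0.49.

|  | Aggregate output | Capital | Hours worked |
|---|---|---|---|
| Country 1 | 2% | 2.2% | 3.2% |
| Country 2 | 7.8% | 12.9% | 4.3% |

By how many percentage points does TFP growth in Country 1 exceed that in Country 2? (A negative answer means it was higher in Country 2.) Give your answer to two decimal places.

Labor's share = 1 − 0.49 = 0.51.
Country 1: TFP = 2 − 1.078 − 1.632 = -0.71%.
Country 2: TFP = 7.8 − 6.321 − 2.193 = -0.714%.
Difference = -0.71 − (-0.714) = 0.004 pp.

0.00 percentage points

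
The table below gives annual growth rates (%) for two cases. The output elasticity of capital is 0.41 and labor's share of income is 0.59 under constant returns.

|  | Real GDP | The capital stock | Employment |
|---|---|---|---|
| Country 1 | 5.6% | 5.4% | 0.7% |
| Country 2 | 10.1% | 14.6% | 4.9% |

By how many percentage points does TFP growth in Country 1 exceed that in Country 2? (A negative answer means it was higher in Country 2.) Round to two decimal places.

1.75 percentage points

Labor's share = 1 − 0.41 = 0.59.
Country 1: TFP = 5.6 − 2.214 − 0.413 = 2.973%.
Country 2: TFP = 10.1 − 5.986 − 2.891 = 1.223%.
Difference = 2.973 − (1.223) = 1.75 pp.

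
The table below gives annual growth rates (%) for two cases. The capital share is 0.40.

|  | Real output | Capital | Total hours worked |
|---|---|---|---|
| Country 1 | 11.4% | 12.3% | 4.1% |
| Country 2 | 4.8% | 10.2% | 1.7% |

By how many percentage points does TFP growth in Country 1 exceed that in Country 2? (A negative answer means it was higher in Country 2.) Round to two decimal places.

4.32 percentage points

Labor's share = 1 − 0.4 = 0.6.
Country 1: TFP = 11.4 − 4.92 − 2.46 = 4.02%.
Country 2: TFP = 4.8 − 4.08 − 1.02 = -0.3%.
Difference = 4.02 − (-0.3) = 4.32 pp.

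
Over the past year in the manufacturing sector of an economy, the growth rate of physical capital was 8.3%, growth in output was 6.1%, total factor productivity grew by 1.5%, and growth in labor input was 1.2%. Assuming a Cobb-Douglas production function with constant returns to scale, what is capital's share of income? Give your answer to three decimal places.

0.479

gY = gA + α·gK + (1−α)·gL, so gY − gA − gL = α(gK − gL).
6.1 − 1.5 − 1.2 = α × (8.3 − 1.2).
3.4 = 7.1 α, so α = 0.47887.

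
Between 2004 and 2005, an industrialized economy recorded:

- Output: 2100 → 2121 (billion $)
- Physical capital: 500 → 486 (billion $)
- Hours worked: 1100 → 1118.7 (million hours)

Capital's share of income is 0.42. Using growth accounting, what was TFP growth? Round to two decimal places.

TFP growth was 1.19%.

Output growth = (2121 − 2100) / 2100 = 1%.
Physical capital growth = (486 − 500) / 500 = -2.8%.
Hours worked growth = (1118.7 − 1100) / 1100 = 1.7%.
Labor's share = 1 − 0.42 = 0.58.
Physical capital: 0.42 × (-2.8) = -1.176 pp.
Hours worked: 0.58 × 1.7 = 0.986 pp.
TFP growth = 1 + 0.19 = 1.19%.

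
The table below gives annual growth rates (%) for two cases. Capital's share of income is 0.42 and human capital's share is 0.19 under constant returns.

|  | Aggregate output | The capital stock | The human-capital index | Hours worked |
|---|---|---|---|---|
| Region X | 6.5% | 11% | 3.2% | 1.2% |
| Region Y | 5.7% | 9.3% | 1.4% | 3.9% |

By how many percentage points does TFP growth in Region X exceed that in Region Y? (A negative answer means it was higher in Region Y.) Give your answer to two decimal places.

Labor's share = 1 − 0.42 − 0.19 = 0.39.
Region X: TFP = 6.5 − 4.62 − 0.608 − 0.468 = 0.804%.
Region Y: TFP = 5.7 − 3.906 − 0.266 − 1.521 = 0.007%.
Difference = 0.804 − (0.007) = 0.797 pp.

0.80 percentage points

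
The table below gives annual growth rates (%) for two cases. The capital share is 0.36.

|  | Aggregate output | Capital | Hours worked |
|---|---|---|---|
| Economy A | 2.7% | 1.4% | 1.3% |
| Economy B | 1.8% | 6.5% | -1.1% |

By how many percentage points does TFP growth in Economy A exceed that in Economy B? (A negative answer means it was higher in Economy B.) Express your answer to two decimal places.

Labor's share = 1 − 0.36 = 0.64.
Economy A: TFP = 2.7 − 0.504 − 0.832 = 1.364%.
Economy B: TFP = 1.8 − 2.34 + 0.704 = 0.164%.
Difference = 1.364 − (0.164) = 1.2 pp.

1.20 percentage points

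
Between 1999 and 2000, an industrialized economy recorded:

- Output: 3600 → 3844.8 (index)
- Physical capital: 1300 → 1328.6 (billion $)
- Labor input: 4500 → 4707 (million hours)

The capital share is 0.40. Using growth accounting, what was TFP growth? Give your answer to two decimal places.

3.16%

Output growth = (3844.8 − 3600) / 3600 = 6.8%.
Physical capital growth = (1328.6 − 1300) / 1300 = 2.2%.
Labor input growth = (4707 − 4500) / 4500 = 4.6%.
Labor's share = 1 − 0.4 = 0.6.
Physical capital: 0.4 × 2.2 = 0.88 pp.
Labor input: 0.6 × 4.6 = 2.76 pp.
TFP growth = 6.8 − 3.64 = 3.16%.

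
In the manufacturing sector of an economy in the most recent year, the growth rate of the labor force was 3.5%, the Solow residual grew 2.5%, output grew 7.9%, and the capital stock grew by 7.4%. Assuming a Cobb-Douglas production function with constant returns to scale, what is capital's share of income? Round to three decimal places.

gY = gA + α·gK + (1−α)·gL, so gY − gA − gL = α(gK − gL).
7.9 − 2.5 − 3.5 = α × (7.4 − 3.5).
1.9 = 3.9 α, so α = 0.48718.

α = 0.487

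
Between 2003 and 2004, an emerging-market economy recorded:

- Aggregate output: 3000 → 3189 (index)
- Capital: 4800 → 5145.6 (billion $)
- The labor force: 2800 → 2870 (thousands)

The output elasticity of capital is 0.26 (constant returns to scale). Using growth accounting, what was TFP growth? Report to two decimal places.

Aggregate output growth = (3189 − 3000) / 3000 = 6.3%.
Capital growth = (5145.6 − 4800) / 4800 = 7.2%.
The labor force growth = (2870 − 2800) / 2800 = 2.5%.
Labor's share = 1 − 0.26 = 0.74.
Capital: 0.26 × 7.2 = 1.872 pp.
The labor force: 0.74 × 2.5 = 1.85 pp.
TFP growth = 6.3 − 3.722 = 2.578%.

2.58%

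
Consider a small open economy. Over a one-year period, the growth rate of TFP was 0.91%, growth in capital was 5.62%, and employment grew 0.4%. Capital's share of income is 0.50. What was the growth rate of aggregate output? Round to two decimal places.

Aggregate output grew 3.92%.

Labor's share = 1 − 0.5 = 0.5.
Capital: 0.5 × 5.62 = 2.81 pp.
Employment: 0.5 × 0.4 = 0.2 pp.
Output growth = 0.91 + 3.01 = 3.92%.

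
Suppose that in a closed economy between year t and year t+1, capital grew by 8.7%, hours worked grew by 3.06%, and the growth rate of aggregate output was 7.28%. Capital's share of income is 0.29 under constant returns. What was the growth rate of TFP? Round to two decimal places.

Labor's share = 1 − 0.29 = 0.71.
Capital: 0.29 × 8.7 = 2.523 pp.
Hours worked: 0.71 × 3.06 = 2.1726 pp.
TFP growth = 7.28 − 4.6956 = 2.5844%.

TFP grew 2.58%.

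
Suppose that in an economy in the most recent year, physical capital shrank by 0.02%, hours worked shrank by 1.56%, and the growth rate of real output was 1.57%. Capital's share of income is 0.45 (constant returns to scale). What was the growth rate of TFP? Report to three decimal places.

2.437%

Labor's share = 1 − 0.45 = 0.55.
Physical capital: 0.45 × (-0.02) = -0.009 pp.
Hours worked: 0.55 × (-1.56) = -0.858 pp.
TFP growth = 1.57 + 0.867 = 2.437%.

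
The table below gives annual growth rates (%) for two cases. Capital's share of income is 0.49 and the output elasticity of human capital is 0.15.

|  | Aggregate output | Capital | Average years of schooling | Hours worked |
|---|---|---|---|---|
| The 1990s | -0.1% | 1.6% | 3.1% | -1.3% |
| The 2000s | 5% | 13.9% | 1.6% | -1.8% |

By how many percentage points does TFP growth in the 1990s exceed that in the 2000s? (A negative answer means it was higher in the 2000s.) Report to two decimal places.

Labor's share = 1 − 0.49 − 0.15 = 0.36.
The 1990s: TFP = -0.1 − 0.784 − 0.465 + 0.468 = -0.881%.
The 2000s: TFP = 5 − 6.811 − 0.24 + 0.648 = -1.403%.
Difference = -0.881 − (-1.403) = 0.522 pp.

0.52 percentage points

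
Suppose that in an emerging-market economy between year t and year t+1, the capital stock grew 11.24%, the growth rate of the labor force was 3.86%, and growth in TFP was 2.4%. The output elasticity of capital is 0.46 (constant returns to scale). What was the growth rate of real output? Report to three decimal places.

Labor's share = 1 − 0.46 = 0.54.
The capital stock: 0.46 × 11.24 = 5.1704 pp.
The labor force: 0.54 × 3.86 = 2.0844 pp.
Output growth = 2.4 + 7.2548 = 9.6548%.

9.655%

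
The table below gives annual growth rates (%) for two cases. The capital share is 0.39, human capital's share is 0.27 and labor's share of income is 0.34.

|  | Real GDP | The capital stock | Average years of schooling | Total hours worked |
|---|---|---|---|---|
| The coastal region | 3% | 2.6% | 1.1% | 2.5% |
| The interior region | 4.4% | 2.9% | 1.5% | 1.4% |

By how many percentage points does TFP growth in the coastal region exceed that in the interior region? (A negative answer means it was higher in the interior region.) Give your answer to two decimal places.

-1.55 percentage points

Labor's share = 1 − 0.39 − 0.27 = 0.34.
The coastal region: TFP = 3 − 1.014 − 0.297 − 0.85 = 0.839%.
The interior region: TFP = 4.4 − 1.131 − 0.405 − 0.476 = 2.388%.
Difference = 0.839 − (2.388) = -1.549 pp.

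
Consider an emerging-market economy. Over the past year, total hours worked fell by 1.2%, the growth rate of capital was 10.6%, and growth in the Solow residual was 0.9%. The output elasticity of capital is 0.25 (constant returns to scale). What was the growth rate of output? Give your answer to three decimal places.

Output grew 2.650%.

Labor's share = 1 − 0.25 = 0.75.
Capital: 0.25 × 10.6 = 2.65 pp.
Total hours worked: 0.75 × (-1.2) = -0.9 pp.
Output growth = 0.9 + 1.75 = 2.65%.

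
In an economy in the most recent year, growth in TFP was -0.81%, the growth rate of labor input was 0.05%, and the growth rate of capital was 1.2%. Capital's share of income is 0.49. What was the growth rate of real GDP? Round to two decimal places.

-0.20%

Labor's share = 1 − 0.49 = 0.51.
Capital: 0.49 × 1.2 = 0.588 pp.
Labor input: 0.51 × 0.05 = 0.0255 pp.
Output growth = -0.81 + 0.6135 = -0.1965%.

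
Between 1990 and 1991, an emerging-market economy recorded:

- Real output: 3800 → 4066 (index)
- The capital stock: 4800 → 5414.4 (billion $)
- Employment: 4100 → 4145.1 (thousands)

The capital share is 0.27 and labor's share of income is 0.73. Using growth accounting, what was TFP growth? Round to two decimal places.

Real output growth = (4066 − 3800) / 3800 = 7%.
The capital stock growth = (5414.4 − 4800) / 4800 = 12.8%.
Employment growth = (4145.1 − 4100) / 4100 = 1.1%.
Labor's share = 1 − 0.27 = 0.73.
The capital stock: 0.27 × 12.8 = 3.456 pp.
Employment: 0.73 × 1.1 = 0.803 pp.
TFP growth = 7 − 4.259 = 2.741%.

TFP grew 2.74%.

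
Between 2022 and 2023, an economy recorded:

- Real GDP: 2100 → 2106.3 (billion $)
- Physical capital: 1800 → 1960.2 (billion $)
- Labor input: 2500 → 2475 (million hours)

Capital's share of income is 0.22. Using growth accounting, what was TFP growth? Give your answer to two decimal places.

-0.88%

Real GDP growth = (2106.3 − 2100) / 2100 = 0.3%.
Physical capital growth = (1960.2 − 1800) / 1800 = 8.9%.
Labor input growth = (2475 − 2500) / 2500 = -1%.
Labor's share = 1 − 0.22 = 0.78.
Physical capital: 0.22 × 8.9 = 1.958 pp.
Labor input: 0.78 × (-1) = -0.78 pp.
TFP growth = 0.3 − 1.178 = -0.878%.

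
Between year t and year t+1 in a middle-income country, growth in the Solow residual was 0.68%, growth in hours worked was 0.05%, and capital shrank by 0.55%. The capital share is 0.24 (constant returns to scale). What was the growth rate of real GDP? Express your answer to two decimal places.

Real GDP grew 0.59%.

Labor's share = 1 − 0.24 = 0.76.
Capital: 0.24 × (-0.55) = -0.132 pp.
Hours worked: 0.76 × 0.05 = 0.038 pp.
Output growth = 0.68 + (-0.094) = 0.586%.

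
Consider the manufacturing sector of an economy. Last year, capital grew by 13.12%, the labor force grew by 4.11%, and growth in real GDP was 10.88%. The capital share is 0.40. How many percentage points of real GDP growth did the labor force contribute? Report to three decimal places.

Labor's share = 1 − 0.4 = 0.6.
Contribution = share × growth = 0.6 × 4.11 = 2.466 pp.

2.466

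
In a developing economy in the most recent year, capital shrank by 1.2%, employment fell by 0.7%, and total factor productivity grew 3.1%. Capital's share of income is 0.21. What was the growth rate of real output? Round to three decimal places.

2.295%

Labor's share = 1 − 0.21 = 0.79.
Capital: 0.21 × (-1.2) = -0.252 pp.
Employment: 0.79 × (-0.7) = -0.553 pp.
Output growth = 3.1 + (-0.805) = 2.295%.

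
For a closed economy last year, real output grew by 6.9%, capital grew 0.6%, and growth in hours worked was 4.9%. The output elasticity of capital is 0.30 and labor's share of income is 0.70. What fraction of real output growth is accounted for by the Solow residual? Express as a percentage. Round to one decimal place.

Labor's share = 1 − 0.3 = 0.7.
Capital: 0.3 × 0.6 = 0.18 pp.
Hours worked: 0.7 × 4.9 = 3.43 pp.
TFP growth = 6.9 − 3.61 = 3.29%.
TFP share of growth = 3.29 / 6.9 × 100 = 47.681%.

The Solow residual accounted for 47.7% of growth.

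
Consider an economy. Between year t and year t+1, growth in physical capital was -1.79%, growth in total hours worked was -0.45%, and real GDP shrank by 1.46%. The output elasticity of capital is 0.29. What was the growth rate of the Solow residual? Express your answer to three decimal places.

Labor's share = 1 − 0.29 = 0.71.
Physical capital: 0.29 × (-1.79) = -0.5191 pp.
Total hours worked: 0.71 × (-0.45) = -0.3195 pp.
TFP growth = -1.46 + 0.8386 = -0.6214%.

-0.621%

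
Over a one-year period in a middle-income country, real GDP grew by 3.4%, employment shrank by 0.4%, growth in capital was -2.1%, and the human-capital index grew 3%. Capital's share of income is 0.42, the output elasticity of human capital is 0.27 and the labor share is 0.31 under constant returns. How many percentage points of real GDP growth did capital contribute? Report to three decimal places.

-0.882 pp

Contribution = share × growth = 0.42 × (-2.1) = -0.882 pp.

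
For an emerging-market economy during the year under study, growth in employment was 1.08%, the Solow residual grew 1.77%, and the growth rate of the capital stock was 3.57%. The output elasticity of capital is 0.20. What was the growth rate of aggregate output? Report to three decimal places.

Labor's share = 1 − 0.2 = 0.8.
The capital stock: 0.2 × 3.57 = 0.714 pp.
Employment: 0.8 × 1.08 = 0.864 pp.
Output growth = 1.77 + 1.578 = 3.348%.

3.348%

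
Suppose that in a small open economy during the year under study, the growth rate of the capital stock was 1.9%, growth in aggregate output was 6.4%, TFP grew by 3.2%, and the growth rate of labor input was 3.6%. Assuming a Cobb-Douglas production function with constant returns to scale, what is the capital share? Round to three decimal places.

gY = gA + α·gK + (1−α)·gL, so gY − gA − gL = α(gK − gL).
6.4 − 3.2 − 3.6 = α × (1.9 − 3.6).
-0.4 = -1.7 α, so α = 0.23529.

The capital share is 0.235.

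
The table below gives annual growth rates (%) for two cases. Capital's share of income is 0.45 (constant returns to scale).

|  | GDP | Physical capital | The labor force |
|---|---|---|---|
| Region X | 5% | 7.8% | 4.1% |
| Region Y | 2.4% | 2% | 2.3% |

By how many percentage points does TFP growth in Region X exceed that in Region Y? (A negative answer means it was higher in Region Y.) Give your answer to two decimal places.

-1.00 percentage points

Labor's share = 1 − 0.45 = 0.55.
Region X: TFP = 5 − 3.51 − 2.255 = -0.765%.
Region Y: TFP = 2.4 − 0.9 − 1.265 = 0.235%.
Difference = -0.765 − (0.235) = -1 pp.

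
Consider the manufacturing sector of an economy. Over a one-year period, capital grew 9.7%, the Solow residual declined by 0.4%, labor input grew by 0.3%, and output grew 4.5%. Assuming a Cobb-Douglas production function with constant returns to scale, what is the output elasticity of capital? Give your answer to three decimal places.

gY = gA + α·gK + (1−α)·gL, so gY − gA − gL = α(gK − gL).
4.5 + 0.4 − 0.3 = α × (9.7 − 0.3).
4.6 = 9.4 α, so α = 0.48936.

α = 0.489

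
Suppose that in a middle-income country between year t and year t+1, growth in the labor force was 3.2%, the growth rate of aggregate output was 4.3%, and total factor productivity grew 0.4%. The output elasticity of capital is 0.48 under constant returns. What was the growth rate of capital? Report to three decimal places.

4.658%

Labor's share = 1 − 0.48 = 0.52.
gY = gA + 0.52×3.2 + 0.48×g.
0.48×g = 4.3 − 0.4 − 1.664 = 2.236.
g = 2.236 / 0.48 = 4.65833%.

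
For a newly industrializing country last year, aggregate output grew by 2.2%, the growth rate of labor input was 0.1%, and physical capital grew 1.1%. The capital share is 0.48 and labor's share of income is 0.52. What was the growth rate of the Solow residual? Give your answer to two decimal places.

Labor's share = 1 − 0.48 = 0.52.
Physical capital: 0.48 × 1.1 = 0.528 pp.
Labor input: 0.52 × 0.1 = 0.052 pp.
TFP growth = 2.2 − 0.58 = 1.62%.

1.62%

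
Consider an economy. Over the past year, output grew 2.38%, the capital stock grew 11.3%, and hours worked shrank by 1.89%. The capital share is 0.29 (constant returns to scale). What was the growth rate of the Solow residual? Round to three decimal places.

The Solow residual grew 0.445%.

Labor's share = 1 − 0.29 = 0.71.
The capital stock: 0.29 × 11.3 = 3.277 pp.
Hours worked: 0.71 × (-1.89) = -1.3419 pp.
TFP growth = 2.38 − 1.9351 = 0.4449%.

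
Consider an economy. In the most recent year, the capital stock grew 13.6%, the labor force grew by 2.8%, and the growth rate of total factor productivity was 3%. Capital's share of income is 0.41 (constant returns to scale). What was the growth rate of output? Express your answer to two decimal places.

Labor's share = 1 − 0.41 = 0.59.
The capital stock: 0.41 × 13.6 = 5.576 pp.
The labor force: 0.59 × 2.8 = 1.652 pp.
Output growth = 3 + 7.228 = 10.228%.

Output grew 10.23%.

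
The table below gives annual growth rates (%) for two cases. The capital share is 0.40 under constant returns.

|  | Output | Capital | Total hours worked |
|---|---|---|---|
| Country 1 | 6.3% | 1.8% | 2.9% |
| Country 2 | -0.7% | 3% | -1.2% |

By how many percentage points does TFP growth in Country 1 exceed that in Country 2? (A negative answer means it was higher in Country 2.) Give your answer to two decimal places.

Labor's share = 1 − 0.4 = 0.6.
Country 1: TFP = 6.3 − 0.72 − 1.74 = 3.84%.
Country 2: TFP = -0.7 − 1.2 + 0.72 = -1.18%.
Difference = 3.84 − (-1.18) = 5.02 pp.

5.02 percentage points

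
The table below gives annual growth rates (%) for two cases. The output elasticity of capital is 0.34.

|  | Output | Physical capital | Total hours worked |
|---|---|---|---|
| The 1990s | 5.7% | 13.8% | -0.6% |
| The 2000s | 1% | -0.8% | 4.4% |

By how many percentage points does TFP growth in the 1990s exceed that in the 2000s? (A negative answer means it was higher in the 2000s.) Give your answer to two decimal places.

3.04 percentage points

Labor's share = 1 − 0.34 = 0.66.
The 1990s: TFP = 5.7 − 4.692 + 0.396 = 1.404%.
The 2000s: TFP = 1 + 0.272 − 2.904 = -1.632%.
Difference = 1.404 − (-1.632) = 3.036 pp.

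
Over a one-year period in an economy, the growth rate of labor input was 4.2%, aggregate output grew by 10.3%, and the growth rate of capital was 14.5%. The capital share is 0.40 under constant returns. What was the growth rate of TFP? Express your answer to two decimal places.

Labor's share = 1 − 0.4 = 0.6.
Capital: 0.4 × 14.5 = 5.8 pp.
Labor input: 0.6 × 4.2 = 2.52 pp.
TFP growth = 10.3 − 8.32 = 1.98%.

1.98%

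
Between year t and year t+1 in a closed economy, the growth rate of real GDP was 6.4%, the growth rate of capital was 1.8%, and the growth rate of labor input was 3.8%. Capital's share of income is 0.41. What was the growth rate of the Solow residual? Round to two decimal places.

3.42%

Labor's share = 1 − 0.41 = 0.59.
Capital: 0.41 × 1.8 = 0.738 pp.
Labor input: 0.59 × 3.8 = 2.242 pp.
TFP growth = 6.4 − 2.98 = 3.42%.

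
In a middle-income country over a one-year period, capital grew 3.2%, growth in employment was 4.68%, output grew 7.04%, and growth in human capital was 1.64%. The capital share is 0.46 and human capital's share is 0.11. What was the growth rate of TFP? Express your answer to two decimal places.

TFP growth was 3.38%.

Labor's share = 1 − 0.46 − 0.11 = 0.43.
Capital: 0.46 × 3.2 = 1.472 pp.
Human capital: 0.11 × 1.64 = 0.1804 pp.
Employment: 0.43 × 4.68 = 2.0124 pp.
TFP growth = 7.04 − 3.6648 = 3.3752%.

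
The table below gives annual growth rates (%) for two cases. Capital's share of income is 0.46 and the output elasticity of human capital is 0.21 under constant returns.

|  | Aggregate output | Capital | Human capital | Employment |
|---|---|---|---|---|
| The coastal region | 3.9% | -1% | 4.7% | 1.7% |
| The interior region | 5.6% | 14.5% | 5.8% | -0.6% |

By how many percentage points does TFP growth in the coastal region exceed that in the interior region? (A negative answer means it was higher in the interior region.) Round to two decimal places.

Labor's share = 1 − 0.46 − 0.21 = 0.33.
The coastal region: TFP = 3.9 + 0.46 − 0.987 − 0.561 = 2.812%.
The interior region: TFP = 5.6 − 6.67 − 1.218 + 0.198 = -2.09%.
Difference = 2.812 − (-2.09) = 4.902 pp.

4.90 percentage points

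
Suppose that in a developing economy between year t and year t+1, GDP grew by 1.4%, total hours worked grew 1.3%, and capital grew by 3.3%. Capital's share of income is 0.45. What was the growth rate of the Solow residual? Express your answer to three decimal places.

-0.800%

Labor's share = 1 − 0.45 = 0.55.
Capital: 0.45 × 3.3 = 1.485 pp.
Total hours worked: 0.55 × 1.3 = 0.715 pp.
TFP growth = 1.4 − 2.2 = -0.8%.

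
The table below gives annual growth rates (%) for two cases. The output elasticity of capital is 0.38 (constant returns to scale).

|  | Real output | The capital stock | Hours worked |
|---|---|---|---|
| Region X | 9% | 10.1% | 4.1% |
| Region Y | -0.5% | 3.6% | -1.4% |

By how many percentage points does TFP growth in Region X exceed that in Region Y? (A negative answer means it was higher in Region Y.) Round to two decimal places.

3.62 percentage points

Labor's share = 1 − 0.38 = 0.62.
Region X: TFP = 9 − 3.838 − 2.542 = 2.62%.
Region Y: TFP = -0.5 − 1.368 + 0.868 = -1%.
Difference = 2.62 − (-1) = 3.62 pp.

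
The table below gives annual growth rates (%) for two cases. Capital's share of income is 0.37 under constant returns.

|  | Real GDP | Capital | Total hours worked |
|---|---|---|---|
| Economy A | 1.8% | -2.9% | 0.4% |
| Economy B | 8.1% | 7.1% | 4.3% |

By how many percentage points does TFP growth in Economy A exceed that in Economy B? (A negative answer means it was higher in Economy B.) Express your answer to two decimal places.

Labor's share = 1 − 0.37 = 0.63.
Economy A: TFP = 1.8 + 1.073 − 0.252 = 2.621%.
Economy B: TFP = 8.1 − 2.627 − 2.709 = 2.764%.
Difference = 2.621 − (2.764) = -0.143 pp.

-0.14 percentage points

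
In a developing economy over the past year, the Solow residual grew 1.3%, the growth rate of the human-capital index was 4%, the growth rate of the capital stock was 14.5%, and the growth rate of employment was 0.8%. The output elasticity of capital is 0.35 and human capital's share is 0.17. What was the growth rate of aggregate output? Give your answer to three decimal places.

Aggregate output grew 7.439%.

Labor's share = 1 − 0.35 − 0.17 = 0.48.
The capital stock: 0.35 × 14.5 = 5.075 pp.
The human-capital index: 0.17 × 4 = 0.68 pp.
Employment: 0.48 × 0.8 = 0.384 pp.
Output growth = 1.3 + 6.139 = 7.439%.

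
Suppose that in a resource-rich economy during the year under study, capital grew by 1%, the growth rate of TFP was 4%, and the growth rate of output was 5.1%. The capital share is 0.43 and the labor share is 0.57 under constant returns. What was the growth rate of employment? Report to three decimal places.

1.175%

Labor's share = 1 − 0.43 = 0.57.
gY = gA + 0.43×1 + 0.57×g.
0.57×g = 5.1 − 4 − 0.43 = 0.67.
g = 0.67 / 0.57 = 1.17544%.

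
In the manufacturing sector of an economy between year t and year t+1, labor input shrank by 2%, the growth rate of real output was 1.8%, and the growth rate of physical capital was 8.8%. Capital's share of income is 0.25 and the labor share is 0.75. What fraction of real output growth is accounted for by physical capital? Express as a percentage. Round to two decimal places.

Physical capital contributed 0.25 × 8.8 = 2.2 pp.
Share of growth = 2.2 / 1.8 × 100 = 122.2222%.

Physical capital accounted for 122.22% of growth.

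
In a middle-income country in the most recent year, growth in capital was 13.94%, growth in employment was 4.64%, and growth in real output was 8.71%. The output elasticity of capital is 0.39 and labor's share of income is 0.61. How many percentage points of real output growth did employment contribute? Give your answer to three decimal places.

2.830 pp

Labor's share = 1 − 0.39 = 0.61.
Contribution = share × growth = 0.61 × 4.64 = 2.8304 pp.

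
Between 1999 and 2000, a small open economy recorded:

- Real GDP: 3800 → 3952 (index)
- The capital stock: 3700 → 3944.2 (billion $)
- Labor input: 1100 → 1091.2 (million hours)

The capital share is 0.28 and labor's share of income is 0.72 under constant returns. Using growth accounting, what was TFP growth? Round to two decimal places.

2.73%

Real GDP growth = (3952 − 3800) / 3800 = 4%.
The capital stock growth = (3944.2 − 3700) / 3700 = 6.6%.
Labor input growth = (1091.2 − 1100) / 1100 = -0.8%.
Labor's share = 1 − 0.28 = 0.72.
The capital stock: 0.28 × 6.6 = 1.848 pp.
Labor input: 0.72 × (-0.8) = -0.576 pp.
TFP growth = 4 − 1.272 = 2.728%.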